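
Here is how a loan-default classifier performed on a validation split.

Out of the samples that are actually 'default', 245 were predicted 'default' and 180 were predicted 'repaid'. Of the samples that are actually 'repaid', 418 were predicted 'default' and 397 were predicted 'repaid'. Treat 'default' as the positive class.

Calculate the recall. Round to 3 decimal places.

Recall = TP/(TP+FN) = 245/(245+180) = 245/425 = 0.576

0.576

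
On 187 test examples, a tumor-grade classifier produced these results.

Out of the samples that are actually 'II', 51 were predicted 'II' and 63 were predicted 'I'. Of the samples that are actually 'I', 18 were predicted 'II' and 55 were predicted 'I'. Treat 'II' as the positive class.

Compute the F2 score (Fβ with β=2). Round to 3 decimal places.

Fβ = (1+β²)·TP / ((1+β²)·TP + β²·FN + FP), with β²=4
= 5·51 / (5·51 + 4·63 + 18) = 0.486

0.486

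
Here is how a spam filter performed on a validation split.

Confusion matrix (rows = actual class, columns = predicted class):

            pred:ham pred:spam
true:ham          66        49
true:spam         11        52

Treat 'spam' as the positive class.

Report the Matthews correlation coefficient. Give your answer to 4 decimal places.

0.3854

MCC = (TP·TN − FP·FN) / √((TP+FP)(TP+FN)(TN+FP)(TN+FN))
Numerator = 52·66 − 49·11 = 2893
Denominator = √(101·63·115·77) = √56344365 = 7506.2884
MCC = 2893 / 7506.2884 = 0.3854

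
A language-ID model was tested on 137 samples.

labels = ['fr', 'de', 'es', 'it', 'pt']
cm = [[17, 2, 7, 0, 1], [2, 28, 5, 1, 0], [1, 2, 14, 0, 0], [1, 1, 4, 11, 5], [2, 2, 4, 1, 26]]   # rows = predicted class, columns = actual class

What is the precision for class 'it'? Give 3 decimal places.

Treat 'it' as positive and all other classes as negative.
precision = TP/(TP+FP).
it: TP=11, FP=1+1+4+5=11 → 11/22 = 0.5000

0.500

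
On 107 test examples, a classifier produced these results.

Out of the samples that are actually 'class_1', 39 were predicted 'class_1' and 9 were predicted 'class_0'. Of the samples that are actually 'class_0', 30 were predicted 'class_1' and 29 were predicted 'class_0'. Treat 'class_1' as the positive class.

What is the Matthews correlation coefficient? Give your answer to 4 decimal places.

0.3160

MCC = (TP·TN − FP·FN) / √((TP+FP)(TP+FN)(TN+FP)(TN+FN))
Numerator = 39·29 − 30·9 = 861
Denominator = √(69·48·59·38) = √7425504 = 2724.9778
MCC = 861 / 2724.9778 = 0.3160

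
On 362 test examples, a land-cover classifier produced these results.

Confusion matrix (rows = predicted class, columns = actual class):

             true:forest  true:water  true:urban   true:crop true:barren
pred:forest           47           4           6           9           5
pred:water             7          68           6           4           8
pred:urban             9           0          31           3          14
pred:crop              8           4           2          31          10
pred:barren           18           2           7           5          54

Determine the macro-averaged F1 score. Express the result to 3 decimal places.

0.628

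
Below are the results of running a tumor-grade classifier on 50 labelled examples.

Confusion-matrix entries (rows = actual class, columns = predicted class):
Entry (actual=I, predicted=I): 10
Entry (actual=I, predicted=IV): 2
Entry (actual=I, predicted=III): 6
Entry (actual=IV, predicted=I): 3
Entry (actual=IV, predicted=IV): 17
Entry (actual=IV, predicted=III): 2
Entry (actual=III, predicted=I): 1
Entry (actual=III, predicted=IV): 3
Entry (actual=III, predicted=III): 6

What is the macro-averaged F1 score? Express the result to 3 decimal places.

Per-class F1 score (2·TP/(2·TP+FP+FN)):
  I: TP=10, FP=3+1=4, FN=2+6=8 → 20/32 = 0.6250
  IV: TP=17, FP=2+3=5, FN=3+2=5 → 34/44 = 0.7727
  III: TP=6, FP=6+2=8, FN=1+3=4 → 12/24 = 0.5000
Macro-F1 score = mean = (0.6250 + 0.7727 + 0.5000) / 3 = 0.633

0.633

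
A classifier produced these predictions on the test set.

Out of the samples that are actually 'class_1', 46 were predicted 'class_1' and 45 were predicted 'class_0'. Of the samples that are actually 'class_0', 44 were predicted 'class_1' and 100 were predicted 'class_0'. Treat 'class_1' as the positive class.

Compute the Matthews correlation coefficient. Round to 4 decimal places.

0.2004

MCC = (TP·TN − FP·FN) / √((TP+FP)(TP+FN)(TN+FP)(TN+FN))
Numerator = 46·100 − 44·45 = 2620
Denominator = √(90·91·144·145) = √171007200 = 13076.9721
MCC = 2620 / 13076.9721 = 0.2004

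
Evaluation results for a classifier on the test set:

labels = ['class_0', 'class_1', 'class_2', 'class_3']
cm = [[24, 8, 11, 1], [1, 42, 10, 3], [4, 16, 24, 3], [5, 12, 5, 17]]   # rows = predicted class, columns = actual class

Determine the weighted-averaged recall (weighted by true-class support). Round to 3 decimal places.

0.575

Per-class recall (TP/(TP+FN)):
  class_0: TP=24, FN=1+4+5=10 → 24/34 = 0.7059
  class_1: TP=42, FN=8+16+12=36 → 42/78 = 0.5385
  class_2: TP=24, FN=11+10+5=26 → 24/50 = 0.4800
  class_3: TP=17, FN=1+3+3=7 → 17/24 = 0.7083
Weighted-recall = Σ (supportᵢ/N)·recallᵢ with N=186: (34/186)·0.7059 + (78/186)·0.5385 + (50/186)·0.4800 + (24/186)·0.7083 = 0.575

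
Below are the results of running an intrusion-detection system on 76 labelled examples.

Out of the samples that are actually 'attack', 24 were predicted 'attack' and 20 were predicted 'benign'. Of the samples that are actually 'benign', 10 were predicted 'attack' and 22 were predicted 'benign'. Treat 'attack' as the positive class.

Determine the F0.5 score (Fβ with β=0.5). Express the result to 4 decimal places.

0.6667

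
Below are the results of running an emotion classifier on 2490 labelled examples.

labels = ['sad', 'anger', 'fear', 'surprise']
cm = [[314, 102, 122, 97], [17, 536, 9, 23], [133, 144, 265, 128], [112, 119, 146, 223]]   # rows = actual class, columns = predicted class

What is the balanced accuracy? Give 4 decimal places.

Balanced accuracy = mean of per-class recall.
  sad: recall = 314/635 = 0.49449
  anger: recall = 536/585 = 0.91624
  fear: recall = 265/670 = 0.39552
  surprise: recall = 223/600 = 0.37167
Mean = (0.49449 + 0.91624 + 0.39552 + 0.37167) / 4 = 0.5445

0.5445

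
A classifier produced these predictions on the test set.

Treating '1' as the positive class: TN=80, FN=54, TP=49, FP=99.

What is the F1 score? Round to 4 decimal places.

Precision = TP/(TP+FP) = 49/148 = 0.3311
Recall = TP/(TP+FN) = 49/103 = 0.4757
F1 = 2·TP/(2·TP+FP+FN) = 98/251 = 0.3904

0.3904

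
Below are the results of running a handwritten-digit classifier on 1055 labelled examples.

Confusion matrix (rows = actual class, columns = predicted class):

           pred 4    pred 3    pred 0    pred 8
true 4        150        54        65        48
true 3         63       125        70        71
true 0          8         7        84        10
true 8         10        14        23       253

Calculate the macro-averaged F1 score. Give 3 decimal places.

Per-class F1 score (2·TP/(2·TP+FP+FN)):
  4: TP=150, FP=63+8+10=81, FN=54+65+48=167 → 300/548 = 0.5474
  3: TP=125, FP=54+7+14=75, FN=63+70+71=204 → 250/529 = 0.4726
  0: TP=84, FP=65+70+23=158, FN=8+7+10=25 → 168/351 = 0.4786
  8: TP=253, FP=48+71+10=129, FN=10+14+23=47 → 506/682 = 0.7419
Macro-F1 score = mean = (0.5474 + 0.4726 + 0.4786 + 0.7419) / 4 = 0.560

0.560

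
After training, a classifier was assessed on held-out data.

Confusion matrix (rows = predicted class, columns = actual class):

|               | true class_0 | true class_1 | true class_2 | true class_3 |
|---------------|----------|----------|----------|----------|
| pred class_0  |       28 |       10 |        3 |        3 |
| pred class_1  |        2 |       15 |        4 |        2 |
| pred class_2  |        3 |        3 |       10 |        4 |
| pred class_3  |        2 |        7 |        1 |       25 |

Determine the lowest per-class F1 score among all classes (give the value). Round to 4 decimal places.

Per-class F1 score (2·TP/(2·TP+FP+FN)):
  class_0: TP=28, FP=10+3+3=16, FN=2+3+2=7 → 56/79 = 0.70886
  class_1: TP=15, FP=2+4+2=8, FN=10+3+7=20 → 30/58 = 0.51724
  class_2: TP=10, FP=3+3+4=10, FN=3+4+1=8 → 20/38 = 0.52632
  class_3: TP=25, FP=2+7+1=10, FN=3+2+4=9 → 50/69 = 0.72464
Lowest is class 'class_1' with F1 score = 0.5172.

0.5172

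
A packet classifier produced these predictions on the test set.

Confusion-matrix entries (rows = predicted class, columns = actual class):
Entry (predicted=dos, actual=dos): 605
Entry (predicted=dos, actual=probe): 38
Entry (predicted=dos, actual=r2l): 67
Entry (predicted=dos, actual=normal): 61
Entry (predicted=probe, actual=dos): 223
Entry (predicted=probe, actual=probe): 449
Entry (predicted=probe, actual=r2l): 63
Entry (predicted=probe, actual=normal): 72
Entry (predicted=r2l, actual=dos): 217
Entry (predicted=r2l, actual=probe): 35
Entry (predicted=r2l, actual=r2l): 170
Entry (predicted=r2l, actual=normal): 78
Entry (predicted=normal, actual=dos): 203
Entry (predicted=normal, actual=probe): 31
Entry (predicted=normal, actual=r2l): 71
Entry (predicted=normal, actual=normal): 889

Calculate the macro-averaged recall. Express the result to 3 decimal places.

0.641

Per-class recall (TP/(TP+FN)):
  dos: TP=605, FN=223+217+203=643 → 605/1248 = 0.4848
  probe: TP=449, FN=38+35+31=104 → 449/553 = 0.8119
  r2l: TP=170, FN=67+63+71=201 → 170/371 = 0.4582
  normal: TP=889, FN=61+72+78=211 → 889/1100 = 0.8082
Macro-recall = mean = (0.4848 + 0.8119 + 0.4582 + 0.8082) / 4 = 0.641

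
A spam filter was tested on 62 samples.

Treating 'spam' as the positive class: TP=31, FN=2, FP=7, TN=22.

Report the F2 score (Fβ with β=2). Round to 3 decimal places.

Fβ = (1+β²)·TP / ((1+β²)·TP + β²·FN + FP), with β²=4
= 5·31 / (5·31 + 4·2 + 7) = 0.912

0.912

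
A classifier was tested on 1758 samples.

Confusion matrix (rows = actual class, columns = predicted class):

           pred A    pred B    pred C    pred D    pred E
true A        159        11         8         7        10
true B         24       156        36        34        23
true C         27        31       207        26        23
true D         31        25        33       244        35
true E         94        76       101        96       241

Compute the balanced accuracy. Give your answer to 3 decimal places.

Balanced accuracy = mean of per-class recall.
  A: recall = 159/195 = 0.8154
  B: recall = 156/273 = 0.5714
  C: recall = 207/314 = 0.6592
  D: recall = 244/368 = 0.6630
  E: recall = 241/608 = 0.3964
Mean = (0.8154 + 0.5714 + 0.6592 + 0.6630 + 0.3964) / 5 = 0.621

0.621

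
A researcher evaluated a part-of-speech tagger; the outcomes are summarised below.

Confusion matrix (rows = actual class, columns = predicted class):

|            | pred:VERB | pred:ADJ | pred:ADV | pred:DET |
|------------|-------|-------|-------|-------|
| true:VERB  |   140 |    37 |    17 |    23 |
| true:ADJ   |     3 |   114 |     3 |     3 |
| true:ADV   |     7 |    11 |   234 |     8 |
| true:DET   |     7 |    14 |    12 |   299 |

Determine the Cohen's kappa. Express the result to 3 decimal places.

Observed agreement pₒ = trace/N = 787/932 = 0.8444
Expected agreement pₑ = Σ (rowᵢ·colᵢ)/N² = (217·157 + 123·176 + 260·266 + 332·333)/932² = 0.2710
κ = (pₒ − pₑ)/(1 − pₑ) = (0.8444 − 0.2710)/(1 − 0.2710) = 0.787

0.787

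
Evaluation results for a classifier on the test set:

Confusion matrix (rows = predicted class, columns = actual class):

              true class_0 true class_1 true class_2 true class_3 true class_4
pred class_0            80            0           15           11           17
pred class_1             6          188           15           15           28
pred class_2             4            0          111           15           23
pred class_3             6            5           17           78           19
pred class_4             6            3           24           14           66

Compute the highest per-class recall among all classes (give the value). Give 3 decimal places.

Per-class recall (TP/(TP+FN)):
  class_0: TP=80, FN=6+4+6+6=22 → 80/102 = 0.7843
  class_1: TP=188, FN=0+0+5+3=8 → 188/196 = 0.9592
  class_2: TP=111, FN=15+15+17+24=71 → 111/182 = 0.6099
  class_3: TP=78, FN=11+15+15+14=55 → 78/133 = 0.5865
  class_4: TP=66, FN=17+28+23+19=87 → 66/153 = 0.4314
Highest is class 'class_1' with recall = 0.959.

0.959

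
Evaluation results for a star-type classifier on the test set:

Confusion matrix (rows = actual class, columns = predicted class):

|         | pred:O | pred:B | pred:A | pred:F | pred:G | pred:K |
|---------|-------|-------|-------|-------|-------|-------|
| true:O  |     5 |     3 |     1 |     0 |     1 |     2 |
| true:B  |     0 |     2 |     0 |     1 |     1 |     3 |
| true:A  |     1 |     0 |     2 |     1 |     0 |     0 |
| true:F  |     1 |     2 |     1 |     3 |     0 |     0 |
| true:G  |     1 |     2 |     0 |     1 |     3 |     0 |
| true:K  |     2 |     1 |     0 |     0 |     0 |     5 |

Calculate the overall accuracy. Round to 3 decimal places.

0.444

Accuracy = trace / total = (5+2+2+3+3+5=20) / 45 = 20/45 = 0.444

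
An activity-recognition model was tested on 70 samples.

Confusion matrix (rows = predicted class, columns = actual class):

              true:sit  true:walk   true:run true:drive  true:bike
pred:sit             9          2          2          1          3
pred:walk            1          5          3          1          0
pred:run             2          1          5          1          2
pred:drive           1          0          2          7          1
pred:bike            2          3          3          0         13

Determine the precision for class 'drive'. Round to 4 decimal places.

Take TP from the diagonal, FP from the rest of the 'drive' prediction marginal, FN from the rest of the 'drive' actual marginal.
precision = TP/(TP+FP).
drive: TP=7, FP=1+0+2+1=4 → 7/11 = 0.63636

0.6364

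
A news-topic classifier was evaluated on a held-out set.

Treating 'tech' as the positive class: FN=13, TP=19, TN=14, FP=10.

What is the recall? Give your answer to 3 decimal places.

0.594

Recall = TP/(TP+FN) = 19/(19+13) = 19/32 = 0.594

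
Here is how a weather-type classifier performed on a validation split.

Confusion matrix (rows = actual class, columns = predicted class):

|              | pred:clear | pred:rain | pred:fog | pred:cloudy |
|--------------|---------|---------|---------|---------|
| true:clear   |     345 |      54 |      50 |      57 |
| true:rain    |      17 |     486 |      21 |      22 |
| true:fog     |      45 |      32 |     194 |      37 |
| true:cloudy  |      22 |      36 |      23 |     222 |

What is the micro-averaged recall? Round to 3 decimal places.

0.750

Micro-averaging pools counts across classes: ΣTP=1247, ΣFP=416, ΣFN=416.
Micro-recall = TP/(TP+FN) on pooled counts = 0.750 (equals overall accuracy in single-label multiclass).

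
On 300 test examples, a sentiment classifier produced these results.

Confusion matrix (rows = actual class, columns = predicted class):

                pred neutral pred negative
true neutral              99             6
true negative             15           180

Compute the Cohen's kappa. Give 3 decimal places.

Observed agreement pₒ = trace/N = 279/300 = 0.9300
Expected agreement pₑ = Σ (rowᵢ·colᵢ)/N² = (105·114 + 195·186)/300² = 0.5360
κ = (pₒ − pₑ)/(1 − pₑ) = (0.9300 − 0.5360)/(1 − 0.5360) = 0.849

0.849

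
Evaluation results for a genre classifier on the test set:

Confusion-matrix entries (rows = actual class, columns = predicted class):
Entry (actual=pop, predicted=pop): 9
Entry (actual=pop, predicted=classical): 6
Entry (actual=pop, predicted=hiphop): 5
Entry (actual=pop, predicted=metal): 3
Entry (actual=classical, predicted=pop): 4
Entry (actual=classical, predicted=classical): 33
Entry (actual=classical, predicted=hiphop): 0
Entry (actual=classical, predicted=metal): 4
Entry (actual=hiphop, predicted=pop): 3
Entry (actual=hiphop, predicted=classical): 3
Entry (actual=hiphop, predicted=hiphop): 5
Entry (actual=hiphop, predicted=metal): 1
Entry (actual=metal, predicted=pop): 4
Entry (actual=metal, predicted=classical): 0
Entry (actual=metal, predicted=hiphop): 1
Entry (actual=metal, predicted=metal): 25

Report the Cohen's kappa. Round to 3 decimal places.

0.546

Observed agreement pₒ = trace/N = 72/106 = 0.6792
Expected agreement pₑ = Σ (rowᵢ·colᵢ)/N² = (23·20 + 41·42 + 12·11 + 30·33)/106² = 0.2941
κ = (pₒ − pₑ)/(1 − pₑ) = (0.6792 − 0.2941)/(1 − 0.2941) = 0.546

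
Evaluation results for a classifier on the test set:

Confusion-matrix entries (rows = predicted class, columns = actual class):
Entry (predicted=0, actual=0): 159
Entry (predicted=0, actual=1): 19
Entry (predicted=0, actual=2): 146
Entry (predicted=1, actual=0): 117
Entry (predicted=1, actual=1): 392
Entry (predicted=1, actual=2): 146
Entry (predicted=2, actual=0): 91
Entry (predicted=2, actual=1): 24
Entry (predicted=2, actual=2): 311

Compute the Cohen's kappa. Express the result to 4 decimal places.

0.4191

Observed agreement pₒ = trace/N = 862/1405 = 0.61352
Expected agreement pₑ = Σ (rowᵢ·colᵢ)/N² = (367·324 + 435·655 + 603·426)/1405² = 0.33470
κ = (pₒ − pₑ)/(1 − pₑ) = (0.61352 − 0.33470)/(1 − 0.33470) = 0.4191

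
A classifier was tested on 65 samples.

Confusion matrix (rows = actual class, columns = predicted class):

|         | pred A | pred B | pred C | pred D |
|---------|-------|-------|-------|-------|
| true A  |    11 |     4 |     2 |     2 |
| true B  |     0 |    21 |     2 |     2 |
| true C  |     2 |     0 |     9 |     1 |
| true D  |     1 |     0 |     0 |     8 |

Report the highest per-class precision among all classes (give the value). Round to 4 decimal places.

0.8400

Per-class precision (TP/(TP+FP)):
  A: TP=11, FP=0+2+1=3 → 11/14 = 0.78571
  B: TP=21, FP=4+0+0=4 → 21/25 = 0.84000
  C: TP=9, FP=2+2+0=4 → 9/13 = 0.69231
  D: TP=8, FP=2+2+1=5 → 8/13 = 0.61538
Highest is class 'B' with precision = 0.8400.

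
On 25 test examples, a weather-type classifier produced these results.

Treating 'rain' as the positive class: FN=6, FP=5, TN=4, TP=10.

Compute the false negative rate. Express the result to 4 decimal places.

0.3750

FNR = FN/(FN+TP) = 6/(6+10) = 0.3750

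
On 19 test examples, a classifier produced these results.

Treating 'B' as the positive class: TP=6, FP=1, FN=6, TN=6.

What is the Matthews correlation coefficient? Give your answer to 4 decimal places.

0.3571

MCC = (TP·TN − FP·FN) / √((TP+FP)(TP+FN)(TN+FP)(TN+FN))
Numerator = 6·6 − 1·6 = 30
Denominator = √(7·12·7·12) = √7056 = 84.0000
MCC = 30 / 84.0000 = 0.3571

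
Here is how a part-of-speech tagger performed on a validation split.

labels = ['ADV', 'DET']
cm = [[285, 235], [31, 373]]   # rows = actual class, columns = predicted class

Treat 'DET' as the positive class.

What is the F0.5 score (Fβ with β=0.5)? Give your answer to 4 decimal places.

0.6576

Fβ = (1+β²)·TP / ((1+β²)·TP + β²·FN + FP), with β²=1/4
= 1.25·373 / (1.25·373 + 0.25·31 + 235) = 0.6576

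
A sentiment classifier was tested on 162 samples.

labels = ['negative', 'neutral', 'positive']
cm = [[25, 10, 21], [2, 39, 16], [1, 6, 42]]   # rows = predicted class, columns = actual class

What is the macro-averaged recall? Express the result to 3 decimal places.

Per-class recall (TP/(TP+FN)):
  negative: TP=25, FN=2+1=3 → 25/28 = 0.8929
  neutral: TP=39, FN=10+6=16 → 39/55 = 0.7091
  positive: TP=42, FN=21+16=37 → 42/79 = 0.5316
Macro-recall = mean = (0.8929 + 0.7091 + 0.5316) / 3 = 0.711

0.711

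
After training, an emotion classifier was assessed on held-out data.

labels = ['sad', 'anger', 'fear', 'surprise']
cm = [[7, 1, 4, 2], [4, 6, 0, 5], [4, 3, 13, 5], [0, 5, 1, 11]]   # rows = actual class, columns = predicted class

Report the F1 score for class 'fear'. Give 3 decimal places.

Treat 'fear' as positive and all other classes as negative.
F1 score = 2·TP/(2·TP+FP+FN).
fear: TP=13, FP=4+0+1=5, FN=4+3+5=12 → 26/43 = 0.6047

0.605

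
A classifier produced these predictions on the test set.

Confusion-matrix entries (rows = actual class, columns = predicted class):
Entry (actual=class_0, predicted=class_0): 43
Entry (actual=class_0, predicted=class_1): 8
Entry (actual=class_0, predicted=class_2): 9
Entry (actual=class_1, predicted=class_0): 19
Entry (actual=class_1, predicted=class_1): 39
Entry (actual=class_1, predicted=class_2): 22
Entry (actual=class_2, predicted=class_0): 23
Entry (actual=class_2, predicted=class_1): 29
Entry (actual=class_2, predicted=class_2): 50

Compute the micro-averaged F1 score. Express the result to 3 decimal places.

0.545

Micro-averaging pools counts across classes: ΣTP=132, ΣFP=110, ΣFN=110.
Micro-F1 score = 2·TP/(2·TP+FP+FN) on pooled counts = 0.545 (equals overall accuracy in single-label multiclass).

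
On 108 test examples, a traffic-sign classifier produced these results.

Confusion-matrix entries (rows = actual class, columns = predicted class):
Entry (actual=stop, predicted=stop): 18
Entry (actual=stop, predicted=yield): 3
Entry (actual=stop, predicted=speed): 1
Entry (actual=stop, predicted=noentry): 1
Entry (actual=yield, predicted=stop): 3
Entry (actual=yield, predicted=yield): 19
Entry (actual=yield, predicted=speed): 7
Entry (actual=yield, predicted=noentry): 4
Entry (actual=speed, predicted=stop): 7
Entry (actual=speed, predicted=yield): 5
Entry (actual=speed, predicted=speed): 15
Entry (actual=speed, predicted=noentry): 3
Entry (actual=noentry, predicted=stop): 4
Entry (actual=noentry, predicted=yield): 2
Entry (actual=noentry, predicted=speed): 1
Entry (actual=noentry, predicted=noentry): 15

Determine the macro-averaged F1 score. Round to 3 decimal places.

Per-class F1 score (2·TP/(2·TP+FP+FN)):
  stop: TP=18, FP=3+7+4=14, FN=3+1+1=5 → 36/55 = 0.6545
  yield: TP=19, FP=3+5+2=10, FN=3+7+4=14 → 38/62 = 0.6129
  speed: TP=15, FP=1+7+1=9, FN=7+5+3=15 → 30/54 = 0.5556
  noentry: TP=15, FP=1+4+3=8, FN=4+2+1=7 → 30/45 = 0.6667
Macro-F1 score = mean = (0.6545 + 0.6129 + 0.5556 + 0.6667) / 4 = 0.622

0.622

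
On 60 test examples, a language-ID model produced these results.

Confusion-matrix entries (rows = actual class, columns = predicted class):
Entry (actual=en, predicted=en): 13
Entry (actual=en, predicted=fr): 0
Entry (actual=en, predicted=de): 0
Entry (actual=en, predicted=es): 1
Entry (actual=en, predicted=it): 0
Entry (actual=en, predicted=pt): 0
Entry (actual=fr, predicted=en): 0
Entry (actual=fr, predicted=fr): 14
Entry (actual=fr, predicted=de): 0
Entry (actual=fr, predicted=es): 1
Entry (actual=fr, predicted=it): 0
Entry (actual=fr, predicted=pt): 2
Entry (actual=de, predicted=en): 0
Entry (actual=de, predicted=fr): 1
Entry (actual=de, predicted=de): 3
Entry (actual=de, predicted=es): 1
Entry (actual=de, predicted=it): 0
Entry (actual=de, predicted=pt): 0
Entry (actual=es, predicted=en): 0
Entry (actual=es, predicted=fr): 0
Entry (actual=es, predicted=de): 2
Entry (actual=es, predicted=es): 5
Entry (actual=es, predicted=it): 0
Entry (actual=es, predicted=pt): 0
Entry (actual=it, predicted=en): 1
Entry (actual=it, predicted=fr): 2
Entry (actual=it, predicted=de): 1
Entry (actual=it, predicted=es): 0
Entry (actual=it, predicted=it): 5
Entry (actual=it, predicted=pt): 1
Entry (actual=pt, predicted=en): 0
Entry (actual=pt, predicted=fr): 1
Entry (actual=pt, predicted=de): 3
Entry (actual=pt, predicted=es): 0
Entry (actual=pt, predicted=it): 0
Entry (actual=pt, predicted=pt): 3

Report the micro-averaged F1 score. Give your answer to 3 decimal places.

0.717

Micro-averaging pools counts across classes: ΣTP=43, ΣFP=17, ΣFN=17.
Micro-F1 score = 2·TP/(2·TP+FP+FN) on pooled counts = 0.717 (equals overall accuracy in single-label multiclass).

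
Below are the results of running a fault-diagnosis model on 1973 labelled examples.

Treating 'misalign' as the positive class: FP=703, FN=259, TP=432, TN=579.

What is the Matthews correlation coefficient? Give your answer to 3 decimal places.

0.074

MCC = (TP·TN − FP·FN) / √((TP+FP)(TP+FN)(TN+FP)(TN+FN))
Numerator = 432·579 − 703·259 = 68051
Denominator = √(1135·691·1282·838) = √842569924060 = 917916.0768
MCC = 68051 / 917916.0768 = 0.074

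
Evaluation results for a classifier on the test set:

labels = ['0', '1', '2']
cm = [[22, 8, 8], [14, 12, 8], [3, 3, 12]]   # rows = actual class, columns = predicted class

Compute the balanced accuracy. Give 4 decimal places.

0.5329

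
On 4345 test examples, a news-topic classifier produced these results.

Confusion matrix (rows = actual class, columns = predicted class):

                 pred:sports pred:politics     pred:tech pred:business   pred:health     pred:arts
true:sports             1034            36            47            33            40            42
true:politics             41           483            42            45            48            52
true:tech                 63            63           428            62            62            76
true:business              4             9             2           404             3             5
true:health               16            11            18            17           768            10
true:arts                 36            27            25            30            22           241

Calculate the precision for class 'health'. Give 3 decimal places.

precision = TP/(TP+FP).
health: TP=768, FP=40+48+62+3+22=175 → 768/943 = 0.8144

0.814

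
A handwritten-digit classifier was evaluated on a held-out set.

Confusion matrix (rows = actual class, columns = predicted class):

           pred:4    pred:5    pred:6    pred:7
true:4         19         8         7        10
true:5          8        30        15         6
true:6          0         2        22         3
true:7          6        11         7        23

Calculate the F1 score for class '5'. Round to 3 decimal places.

0.545

One-vs-rest for '5': TP = diagonal; FP = other classes predicted '5'; FN = '5' predicted as other.
F1 score = 2·TP/(2·TP+FP+FN).
5: TP=30, FP=8+2+11=21, FN=8+15+6=29 → 60/110 = 0.5455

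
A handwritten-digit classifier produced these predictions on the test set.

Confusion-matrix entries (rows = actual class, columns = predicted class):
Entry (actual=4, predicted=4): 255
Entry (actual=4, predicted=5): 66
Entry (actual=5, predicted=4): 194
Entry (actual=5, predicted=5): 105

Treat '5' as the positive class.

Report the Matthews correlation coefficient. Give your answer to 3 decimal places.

MCC = (TP·TN − FP·FN) / √((TP+FP)(TP+FN)(TN+FP)(TN+FN))
Numerator = 105·255 − 66·194 = 13971
Denominator = √(171·299·321·449) = √7369171641 = 85843.8795
MCC = 13971 / 85843.8795 = 0.163

0.163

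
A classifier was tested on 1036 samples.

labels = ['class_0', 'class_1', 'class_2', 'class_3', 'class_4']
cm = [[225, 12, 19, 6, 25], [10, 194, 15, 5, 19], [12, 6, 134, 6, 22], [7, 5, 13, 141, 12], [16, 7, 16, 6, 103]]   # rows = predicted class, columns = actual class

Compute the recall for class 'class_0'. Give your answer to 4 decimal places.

0.8333

One-vs-rest for 'class_0': TP = diagonal; FP = other classes predicted 'class_0'; FN = 'class_0' predicted as other.
recall = TP/(TP+FN).
class_0: TP=225, FN=10+12+7+16=45 → 225/270 = 0.83333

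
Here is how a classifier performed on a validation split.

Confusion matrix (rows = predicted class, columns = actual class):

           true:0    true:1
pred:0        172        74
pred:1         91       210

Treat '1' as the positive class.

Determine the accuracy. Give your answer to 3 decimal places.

Accuracy = (TP+TN)/N = (210+172)/547 = 0.698

0.698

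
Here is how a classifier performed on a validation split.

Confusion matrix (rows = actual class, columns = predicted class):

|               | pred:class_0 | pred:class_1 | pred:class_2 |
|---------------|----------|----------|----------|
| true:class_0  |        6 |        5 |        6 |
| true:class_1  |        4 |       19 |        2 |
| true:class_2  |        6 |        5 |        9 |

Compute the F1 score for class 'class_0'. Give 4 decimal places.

Treat 'class_0' as positive and all other classes as negative.
F1 score = 2·TP/(2·TP+FP+FN).
class_0: TP=6, FP=4+6=10, FN=5+6=11 → 12/33 = 0.36364

0.3636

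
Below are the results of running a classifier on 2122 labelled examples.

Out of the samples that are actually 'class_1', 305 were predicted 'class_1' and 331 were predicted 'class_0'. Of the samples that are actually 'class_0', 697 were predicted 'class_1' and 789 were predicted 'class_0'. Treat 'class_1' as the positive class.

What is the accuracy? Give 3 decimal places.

Accuracy = (TP+TN)/N = (305+789)/2122 = 0.516

0.516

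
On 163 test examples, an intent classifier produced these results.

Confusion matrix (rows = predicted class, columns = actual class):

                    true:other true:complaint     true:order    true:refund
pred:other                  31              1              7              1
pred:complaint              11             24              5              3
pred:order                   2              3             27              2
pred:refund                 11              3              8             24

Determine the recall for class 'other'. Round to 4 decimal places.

Treat 'other' as positive and all other classes as negative.
recall = TP/(TP+FN).
other: TP=31, FN=11+2+11=24 → 31/55 = 0.56364

0.5636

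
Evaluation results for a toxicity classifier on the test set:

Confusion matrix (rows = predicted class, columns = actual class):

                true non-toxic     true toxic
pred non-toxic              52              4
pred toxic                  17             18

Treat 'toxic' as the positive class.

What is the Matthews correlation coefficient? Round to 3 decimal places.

MCC = (TP·TN − FP·FN) / √((TP+FP)(TP+FN)(TN+FP)(TN+FN))
Numerator = 18·52 − 17·4 = 868
Denominator = √(35·22·69·56) = √2975280 = 1724.9000
MCC = 868 / 1724.9000 = 0.503

0.503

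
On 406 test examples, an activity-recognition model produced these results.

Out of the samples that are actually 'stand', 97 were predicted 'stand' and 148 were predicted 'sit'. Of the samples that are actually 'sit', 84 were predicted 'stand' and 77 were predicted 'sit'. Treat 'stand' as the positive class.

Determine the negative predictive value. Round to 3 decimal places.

NPV = TN/(TN+FN) = 77/(77+148) = 0.342

0.342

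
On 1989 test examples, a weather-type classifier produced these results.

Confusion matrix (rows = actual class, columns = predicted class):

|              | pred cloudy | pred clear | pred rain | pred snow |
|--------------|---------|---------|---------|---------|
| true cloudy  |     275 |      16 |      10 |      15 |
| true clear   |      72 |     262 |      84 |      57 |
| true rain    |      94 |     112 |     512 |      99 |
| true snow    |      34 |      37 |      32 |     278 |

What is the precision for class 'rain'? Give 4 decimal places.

One-vs-rest for 'rain': TP = diagonal; FP = other classes predicted 'rain'; FN = 'rain' predicted as other.
precision = TP/(TP+FP).
rain: TP=512, FP=10+84+32=126 → 512/638 = 0.80251

0.8025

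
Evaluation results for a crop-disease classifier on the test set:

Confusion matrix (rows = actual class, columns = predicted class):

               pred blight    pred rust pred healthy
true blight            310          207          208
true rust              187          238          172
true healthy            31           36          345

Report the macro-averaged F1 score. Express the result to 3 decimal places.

Per-class F1 score (2·TP/(2·TP+FP+FN)):
  blight: TP=310, FP=187+31=218, FN=207+208=415 → 620/1253 = 0.4948
  rust: TP=238, FP=207+36=243, FN=187+172=359 → 476/1078 = 0.4416
  healthy: TP=345, FP=208+172=380, FN=31+36=67 → 690/1137 = 0.6069
Macro-F1 score = mean = (0.4948 + 0.4416 + 0.6069) / 3 = 0.514

0.514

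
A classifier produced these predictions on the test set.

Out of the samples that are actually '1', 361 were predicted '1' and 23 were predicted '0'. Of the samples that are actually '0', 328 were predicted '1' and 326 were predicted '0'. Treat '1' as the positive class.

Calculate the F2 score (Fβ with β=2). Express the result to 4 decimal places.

0.8112

Fβ = (1+β²)·TP / ((1+β²)·TP + β²·FN + FP), with β²=4
= 5·361 / (5·361 + 4·23 + 328) = 0.8112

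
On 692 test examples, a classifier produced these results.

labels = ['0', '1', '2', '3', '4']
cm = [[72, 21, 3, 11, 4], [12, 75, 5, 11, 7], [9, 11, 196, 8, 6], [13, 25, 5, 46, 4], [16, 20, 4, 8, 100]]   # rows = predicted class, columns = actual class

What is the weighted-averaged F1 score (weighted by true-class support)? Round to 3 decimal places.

Per-class F1 score (2·TP/(2·TP+FP+FN)):
  0: TP=72, FP=21+3+11+4=39, FN=12+9+13+16=50 → 144/233 = 0.6180
  1: TP=75, FP=12+5+11+7=35, FN=21+11+25+20=77 → 150/262 = 0.5725
  2: TP=196, FP=9+11+8+6=34, FN=3+5+5+4=17 → 392/443 = 0.8849
  3: TP=46, FP=13+25+5+4=47, FN=11+11+8+8=38 → 92/177 = 0.5198
  4: TP=100, FP=16+20+4+8=48, FN=4+7+6+4=21 → 200/269 = 0.7435
Weighted-F1 score = Σ (supportᵢ/N)·F1 scoreᵢ with N=692: (122/692)·0.6180 + (152/692)·0.5725 + (213/692)·0.8849 + (84/692)·0.5198 + (121/692)·0.7435 = 0.700

0.700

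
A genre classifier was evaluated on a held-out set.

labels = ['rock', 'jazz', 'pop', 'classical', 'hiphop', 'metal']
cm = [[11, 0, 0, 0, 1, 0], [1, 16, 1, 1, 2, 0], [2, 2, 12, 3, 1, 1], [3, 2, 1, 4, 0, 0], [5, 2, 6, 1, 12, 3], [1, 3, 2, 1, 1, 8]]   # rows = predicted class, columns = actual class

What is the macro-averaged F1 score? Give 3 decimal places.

Per-class F1 score (2·TP/(2·TP+FP+FN)):
  rock: TP=11, FP=0+0+0+1+0=1, FN=1+2+3+5+1=12 → 22/35 = 0.6286
  jazz: TP=16, FP=1+1+1+2+0=5, FN=0+2+2+2+3=9 → 32/46 = 0.6957
  pop: TP=12, FP=2+2+3+1+1=9, FN=0+1+1+6+2=10 → 24/43 = 0.5581
  classical: TP=4, FP=3+2+1+0+0=6, FN=0+1+3+1+1=6 → 8/20 = 0.4000
  hiphop: TP=12, FP=5+2+6+1+3=17, FN=1+2+1+0+1=5 → 24/46 = 0.5217
  metal: TP=8, FP=1+3+2+1+1=8, FN=0+0+1+0+3=4 → 16/28 = 0.5714
Macro-F1 score = mean = (0.6286 + 0.6957 + 0.5581 + 0.4000 + 0.5217 + 0.5714) / 6 = 0.563

0.563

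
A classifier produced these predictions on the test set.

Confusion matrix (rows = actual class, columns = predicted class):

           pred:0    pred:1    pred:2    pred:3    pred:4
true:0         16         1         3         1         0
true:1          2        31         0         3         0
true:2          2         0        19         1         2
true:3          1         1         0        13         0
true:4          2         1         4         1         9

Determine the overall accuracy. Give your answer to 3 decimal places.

0.779

Accuracy = trace / total = (16+31+19+13+9=88) / 113 = 88/113 = 0.779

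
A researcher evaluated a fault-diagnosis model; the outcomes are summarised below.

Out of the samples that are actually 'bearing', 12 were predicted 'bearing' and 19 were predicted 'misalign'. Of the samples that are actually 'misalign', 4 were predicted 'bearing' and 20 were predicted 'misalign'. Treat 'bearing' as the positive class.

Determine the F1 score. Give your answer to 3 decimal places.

0.511

Precision = TP/(TP+FP) = 12/16 = 0.7500
Recall = TP/(TP+FN) = 12/31 = 0.3871
F1 = 2·TP/(2·TP+FP+FN) = 24/47 = 0.511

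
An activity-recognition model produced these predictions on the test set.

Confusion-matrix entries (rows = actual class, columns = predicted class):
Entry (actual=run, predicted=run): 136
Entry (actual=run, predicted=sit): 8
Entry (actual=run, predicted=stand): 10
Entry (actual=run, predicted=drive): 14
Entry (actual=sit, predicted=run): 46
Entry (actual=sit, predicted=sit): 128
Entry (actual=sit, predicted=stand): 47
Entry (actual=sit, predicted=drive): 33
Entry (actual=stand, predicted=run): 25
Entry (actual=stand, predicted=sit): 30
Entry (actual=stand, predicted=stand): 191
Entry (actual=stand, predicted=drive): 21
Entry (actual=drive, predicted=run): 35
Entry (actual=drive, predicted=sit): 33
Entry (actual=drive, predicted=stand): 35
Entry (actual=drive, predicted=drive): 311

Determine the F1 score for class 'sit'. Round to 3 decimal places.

0.565

F1 score = 2·TP/(2·TP+FP+FN).
sit: TP=128, FP=8+30+33=71, FN=46+47+33=126 → 256/453 = 0.5651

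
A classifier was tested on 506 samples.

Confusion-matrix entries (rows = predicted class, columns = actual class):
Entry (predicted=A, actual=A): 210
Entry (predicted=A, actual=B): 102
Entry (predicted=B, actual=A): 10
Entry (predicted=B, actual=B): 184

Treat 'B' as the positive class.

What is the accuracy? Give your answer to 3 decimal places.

0.779

Accuracy = (TP+TN)/N = (184+210)/506 = 0.779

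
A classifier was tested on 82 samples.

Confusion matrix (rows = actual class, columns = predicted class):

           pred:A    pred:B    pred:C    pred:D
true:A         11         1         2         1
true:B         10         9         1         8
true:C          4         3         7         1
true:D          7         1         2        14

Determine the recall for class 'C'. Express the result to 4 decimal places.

Take TP from the diagonal, FP from the rest of the 'C' prediction marginal, FN from the rest of the 'C' actual marginal.
recall = TP/(TP+FN).
C: TP=7, FN=4+3+1=8 → 7/15 = 0.46667

0.4667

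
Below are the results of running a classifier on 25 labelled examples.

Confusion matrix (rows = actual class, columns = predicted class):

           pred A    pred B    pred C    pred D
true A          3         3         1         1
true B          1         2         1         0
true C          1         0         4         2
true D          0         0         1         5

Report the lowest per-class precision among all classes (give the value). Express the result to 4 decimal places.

0.4000

Per-class precision (TP/(TP+FP)):
  A: TP=3, FP=1+1+0=2 → 3/5 = 0.60000
  B: TP=2, FP=3+0+0=3 → 2/5 = 0.40000
  C: TP=4, FP=1+1+1=3 → 4/7 = 0.57143
  D: TP=5, FP=1+0+2=3 → 5/8 = 0.62500
Lowest is class 'B' with precision = 0.4000.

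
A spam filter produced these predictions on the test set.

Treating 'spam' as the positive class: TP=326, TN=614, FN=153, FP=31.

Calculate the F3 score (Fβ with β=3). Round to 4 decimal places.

0.6984

Fβ = (1+β²)·TP / ((1+β²)·TP + β²·FN + FP), with β²=9
= 10·326 / (10·326 + 9·153 + 31) = 0.6984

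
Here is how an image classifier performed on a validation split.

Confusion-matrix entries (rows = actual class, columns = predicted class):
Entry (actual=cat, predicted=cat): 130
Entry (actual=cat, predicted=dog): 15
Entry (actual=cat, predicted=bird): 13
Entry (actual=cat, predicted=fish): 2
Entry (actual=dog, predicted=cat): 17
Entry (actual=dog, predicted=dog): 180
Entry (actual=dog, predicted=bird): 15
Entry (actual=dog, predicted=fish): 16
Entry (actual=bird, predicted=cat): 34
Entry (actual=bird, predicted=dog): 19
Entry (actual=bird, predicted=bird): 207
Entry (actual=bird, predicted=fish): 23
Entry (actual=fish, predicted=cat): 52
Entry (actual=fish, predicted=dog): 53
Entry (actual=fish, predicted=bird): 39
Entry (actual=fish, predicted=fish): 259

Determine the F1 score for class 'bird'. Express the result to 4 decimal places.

0.7433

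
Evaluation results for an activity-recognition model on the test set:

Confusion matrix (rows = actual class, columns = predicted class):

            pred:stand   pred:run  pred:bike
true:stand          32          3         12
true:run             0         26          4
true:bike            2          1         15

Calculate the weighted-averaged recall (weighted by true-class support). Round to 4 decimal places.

0.7684

Per-class recall (TP/(TP+FN)):
  stand: TP=32, FN=3+12=15 → 32/47 = 0.68085
  run: TP=26, FN=0+4=4 → 26/30 = 0.86667
  bike: TP=15, FN=2+1=3 → 15/18 = 0.83333
Weighted-recall = Σ (supportᵢ/N)·recallᵢ with N=95: (47/95)·0.68085 + (30/95)·0.86667 + (18/95)·0.83333 = 0.7684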